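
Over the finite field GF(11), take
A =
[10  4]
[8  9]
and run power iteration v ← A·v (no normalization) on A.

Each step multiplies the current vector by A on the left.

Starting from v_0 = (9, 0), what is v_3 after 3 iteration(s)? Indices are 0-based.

v_0 = (9, 0).
v_1 = A·v_0 = (2, 6).
v_2 = A·v_1 = (0, 4).
v_3 = A·v_2 = (5, 3).

v_3 = (5, 3)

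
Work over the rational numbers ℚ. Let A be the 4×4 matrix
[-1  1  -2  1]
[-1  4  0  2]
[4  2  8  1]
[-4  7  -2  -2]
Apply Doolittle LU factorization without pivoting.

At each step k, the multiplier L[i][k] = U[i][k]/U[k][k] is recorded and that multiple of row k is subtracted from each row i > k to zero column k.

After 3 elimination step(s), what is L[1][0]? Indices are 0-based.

L[1][0] = 1

[col 0] pivot -1
  R1 -= 1*R0 → (0, 3, 2, 1)  (L[1][0] := 1)
  R2 -= -4*R0 → (0, 6, 0, 5)  (L[2][0] := -4)
  R3 -= 4*R0 → (0, 3, 6, -6)  (L[3][0] := 4)
[col 1] pivot 3
  R2 -= 2*R1 → (0, 0, -4, 3)  (L[2][1] := 2)
  R3 -= 1*R1 → (0, 0, 4, -7)  (L[3][1] := 1)
[col 2] pivot -4
  R3 -= -1*R2 → (0, 0, 0, -4)  (L[3][2] := -1)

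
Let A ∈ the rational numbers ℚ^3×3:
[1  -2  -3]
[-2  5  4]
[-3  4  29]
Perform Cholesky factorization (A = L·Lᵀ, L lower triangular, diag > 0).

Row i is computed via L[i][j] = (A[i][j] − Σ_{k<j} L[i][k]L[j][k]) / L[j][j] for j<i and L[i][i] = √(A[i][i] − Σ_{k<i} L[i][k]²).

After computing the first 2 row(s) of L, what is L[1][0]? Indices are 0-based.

L[1][0] = -2

Step 1: L[0][0] = √(1) = 1.
  L[1][0] = (-2) / L[0][0] = -2.
Step 2: L[1][1] = √(1) = 1.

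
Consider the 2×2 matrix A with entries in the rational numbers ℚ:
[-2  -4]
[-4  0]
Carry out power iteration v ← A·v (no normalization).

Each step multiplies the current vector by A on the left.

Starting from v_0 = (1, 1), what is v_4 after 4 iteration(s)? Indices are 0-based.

v_0 = (1, 1).
v_1 = A·v_0 = (-6, -4).
v_2 = A·v_1 = (28, 24).
v_3 = A·v_2 = (-152, -112).
v_4 = A·v_3 = (752, 608).

v_4 = (752, 608)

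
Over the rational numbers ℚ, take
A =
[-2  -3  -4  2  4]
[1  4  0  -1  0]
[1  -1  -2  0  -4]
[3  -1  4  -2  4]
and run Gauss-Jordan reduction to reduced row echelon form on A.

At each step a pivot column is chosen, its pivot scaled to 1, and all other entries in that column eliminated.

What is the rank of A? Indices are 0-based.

rank = 4

step 1: normalize row 0 (÷-2) = (1, 3/2, 2, -1, -2)
  row 1: subtract 1×row0 = (0, 5/2, -2, 0, 2)
  row 2: subtract 1×row0 = (0, -5/2, -4, 1, -2)
  row 3: subtract 3×row0 = (0, -11/2, -2, 1, 10)
step 2: normalize row 1 (÷5/2) = (0, 1, -4/5, 0, 4/5)
  row 0: subtract 3/2×row1 = (1, 0, 16/5, -1, -16/5)
  row 2: subtract -5/2×row1 = (0, 0, -6, 1, 0)
  row 3: subtract -11/2×row1 = (0, 0, -32/5, 1, 72/5)
step 3: normalize row 2 (÷-6) = (0, 0, 1, -1/6, 0)
  row 0: subtract 16/5×row2 = (1, 0, 0, -7/15, -16/5)
  row 1: subtract -4/5×row2 = (0, 1, 0, -2/15, 4/5)
  row 3: subtract -32/5×row2 = (0, 0, 0, -1/15, 72/5)
step 4: normalize row 3 (÷-1/15) = (0, 0, 0, 1, -216)
  row 0: subtract -7/15×row3 = (1, 0, 0, 0, -104)
  row 1: subtract -2/15×row3 = (0, 1, 0, 0, -28)
  row 2: subtract -1/6×row3 = (0, 0, 1, 0, -36)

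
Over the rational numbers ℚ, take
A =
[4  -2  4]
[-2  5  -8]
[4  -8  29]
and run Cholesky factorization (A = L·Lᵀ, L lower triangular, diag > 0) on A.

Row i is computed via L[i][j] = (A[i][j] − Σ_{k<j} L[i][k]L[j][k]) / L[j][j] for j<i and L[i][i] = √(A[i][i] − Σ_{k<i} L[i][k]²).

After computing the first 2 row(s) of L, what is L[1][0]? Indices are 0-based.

L[1][0] = -1

Step 1: L[0][0] = √(4) = 2.
  L[1][0] = (-2) / L[0][0] = -1.
Step 2: L[1][1] = √(4) = 2.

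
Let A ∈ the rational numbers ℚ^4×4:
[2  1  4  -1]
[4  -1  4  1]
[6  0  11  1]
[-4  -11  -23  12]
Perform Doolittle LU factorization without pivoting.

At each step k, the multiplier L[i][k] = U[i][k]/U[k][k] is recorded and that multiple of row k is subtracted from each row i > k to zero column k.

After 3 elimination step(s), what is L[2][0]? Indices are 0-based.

L[2][0] = 3

Step 1: pivot at (0,0) is 2.
  row1 ← row1 − (2)·row0  ⇒  L[1][0]=2, U row1=(0, -3, -4, 3)
  row2 ← row2 − (3)·row0  ⇒  L[2][0]=3, U row2=(0, -3, -1, 4)
  row3 ← row3 − (-2)·row0  ⇒  L[3][0]=-2, U row3=(0, -9, -15, 10)
Step 2: pivot at (1,1) is -3.
  row2 ← row2 − (1)·row1  ⇒  L[2][1]=1, U row2=(0, 0, 3, 1)
  row3 ← row3 − (3)·row1  ⇒  L[3][1]=3, U row3=(0, 0, -3, 1)
Step 3: pivot at (2,2) is 3.
  row3 ← row3 − (-1)·row2  ⇒  L[3][2]=-1, U row3=(0, 0, 0, 2)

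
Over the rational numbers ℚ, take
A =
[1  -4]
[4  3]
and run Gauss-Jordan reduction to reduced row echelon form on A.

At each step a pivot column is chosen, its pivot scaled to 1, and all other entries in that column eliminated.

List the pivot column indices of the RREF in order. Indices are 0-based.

pivot columns: 0, 1

[1] R0 /= 1  ⇒  (1, -4)
     R1 -= 4·R0  ⇒  (0, 19)
[2] R1 /= 19  ⇒  (0, 1)
     R0 -= -4·R1  ⇒  (1, 0)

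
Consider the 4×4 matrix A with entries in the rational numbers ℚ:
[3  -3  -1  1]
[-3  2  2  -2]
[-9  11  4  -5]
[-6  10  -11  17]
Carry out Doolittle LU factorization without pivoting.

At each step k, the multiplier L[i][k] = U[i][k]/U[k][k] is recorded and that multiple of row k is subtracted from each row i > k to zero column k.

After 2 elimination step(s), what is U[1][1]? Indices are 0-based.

[col 0] pivot 3
  R1 -= -1*R0 → (0, -1, 1, -1)  (L[1][0] := -1)
  R2 -= -3*R0 → (0, 2, 1, -2)  (L[2][0] := -3)
  R3 -= -2*R0 → (0, 4, -13, 19)  (L[3][0] := -2)
[col 1] pivot -1
  R2 -= -2*R1 → (0, 0, 3, -4)  (L[2][1] := -2)
  R3 -= -4*R1 → (0, 0, -9, 15)  (L[3][1] := -4)

U[1][1] = -1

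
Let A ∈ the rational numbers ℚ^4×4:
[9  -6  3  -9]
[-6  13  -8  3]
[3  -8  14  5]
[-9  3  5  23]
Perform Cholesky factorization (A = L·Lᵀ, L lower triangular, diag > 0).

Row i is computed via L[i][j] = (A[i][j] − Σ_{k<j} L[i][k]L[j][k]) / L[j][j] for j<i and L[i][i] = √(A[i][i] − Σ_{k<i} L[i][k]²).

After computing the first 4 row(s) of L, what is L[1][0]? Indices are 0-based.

L[1][0] = -2

Step 1: L[0][0] = √(9) = 3.
  L[1][0] = (-6) / L[0][0] = -2.
Step 2: L[1][1] = √(9) = 3.
  L[2][0] = (3) / L[0][0] = 1.
  L[2][1] = (-6) / L[1][1] = -2.
Step 3: L[2][2] = √(9) = 3.
  L[3][0] = (-9) / L[0][0] = -3.
  L[3][1] = (-3) / L[1][1] = -1.
  L[3][2] = (6) / L[2][2] = 2.
Step 4: L[3][3] = √(9) = 3.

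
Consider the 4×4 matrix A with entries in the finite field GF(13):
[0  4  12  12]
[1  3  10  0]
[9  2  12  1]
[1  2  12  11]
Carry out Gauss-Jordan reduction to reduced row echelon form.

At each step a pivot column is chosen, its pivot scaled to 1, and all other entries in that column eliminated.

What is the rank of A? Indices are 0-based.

rank = 4

pivot(0,0): swap R0↔R1
pivot(0,0)=1: scale R0 → (1, 3, 10, 0)
  clear (2,0): R2 −= (9)R0 → (0, 1, 0, 1)
  clear (3,0): R3 −= (1)R0 → (0, 12, 2, 11)
pivot(1,1)=4: scale R1 → (0, 1, 3, 3)
  clear (0,1): R0 −= (3)R1 → (1, 0, 1, 4)
  clear (2,1): R2 −= (1)R1 → (0, 0, 10, 11)
  clear (3,1): R3 −= (12)R1 → (0, 0, 5, 1)
pivot(2,2)=10: scale R2 → (0, 0, 1, 5)
  clear (0,2): R0 −= (1)R2 → (1, 0, 0, 12)
  clear (1,2): R1 −= (3)R2 → (0, 1, 0, 1)
  clear (3,2): R3 −= (5)R2 → (0, 0, 0, 2)
pivot(3,3)=2: scale R3 → (0, 0, 0, 1)
  clear (0,3): R0 −= (12)R3 → (1, 0, 0, 0)
  clear (1,3): R1 −= (1)R3 → (0, 1, 0, 0)
  clear (2,3): R2 −= (5)R3 → (0, 0, 1, 0)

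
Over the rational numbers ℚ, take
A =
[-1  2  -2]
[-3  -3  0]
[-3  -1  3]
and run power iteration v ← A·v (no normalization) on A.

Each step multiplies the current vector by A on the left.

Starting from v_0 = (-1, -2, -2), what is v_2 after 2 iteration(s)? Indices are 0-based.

v_0 = (-1, -2, -2).
v_1 = A·v_0 = (1, 9, -1).
v_2 = A·v_1 = (19, -30, -15).

v_2 = (19, -30, -15)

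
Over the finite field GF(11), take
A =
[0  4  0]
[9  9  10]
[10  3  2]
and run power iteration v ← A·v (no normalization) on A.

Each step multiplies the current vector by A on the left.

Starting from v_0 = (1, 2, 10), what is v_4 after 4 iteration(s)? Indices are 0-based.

v_0 = (1, 2, 10).
v_1 = A·v_0 = (8, 6, 3).
v_2 = A·v_1 = (2, 2, 5).
v_3 = A·v_2 = (8, 9, 3).
v_4 = A·v_3 = (3, 7, 3).

v_4 = (3, 7, 3)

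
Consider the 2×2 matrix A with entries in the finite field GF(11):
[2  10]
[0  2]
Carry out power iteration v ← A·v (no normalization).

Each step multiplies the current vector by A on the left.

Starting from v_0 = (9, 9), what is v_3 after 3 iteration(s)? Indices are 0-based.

v_3 = (8, 6)

v_0 = (9, 9).
v_1 = A·v_0 = (9, 7).
v_2 = A·v_1 = (0, 3).
v_3 = A·v_2 = (8, 6).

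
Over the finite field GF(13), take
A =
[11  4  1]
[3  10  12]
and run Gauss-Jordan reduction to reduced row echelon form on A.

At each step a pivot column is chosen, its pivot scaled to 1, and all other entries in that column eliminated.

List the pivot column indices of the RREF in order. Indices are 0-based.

pivot columns: 0, 1

pivot(0,0)=11: scale R0 → (1, 11, 6)
  clear (1,0): R1 −= (3)R0 → (0, 3, 7)
pivot(1,1)=3: scale R1 → (0, 1, 11)
  clear (0,1): R0 −= (11)R1 → (1, 0, 2)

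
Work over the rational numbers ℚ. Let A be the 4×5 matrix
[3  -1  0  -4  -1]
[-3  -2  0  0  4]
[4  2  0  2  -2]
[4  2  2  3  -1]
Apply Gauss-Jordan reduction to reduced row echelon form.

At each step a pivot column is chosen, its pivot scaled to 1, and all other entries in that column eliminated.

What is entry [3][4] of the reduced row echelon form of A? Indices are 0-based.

M[3][4] = 12/13

step 1: normalize row 0 (÷3) = (1, -1/3, 0, -4/3, -1/3)
  row 1: subtract -3×row0 = (0, -3, 0, -4, 3)
  row 2: subtract 4×row0 = (0, 10/3, 0, 22/3, -2/3)
  row 3: subtract 4×row0 = (0, 10/3, 2, 25/3, 1/3)
step 2: normalize row 1 (÷-3) = (0, 1, 0, 4/3, -1)
  row 0: subtract -1/3×row1 = (1, 0, 0, -8/9, -2/3)
  row 2: subtract 10/3×row1 = (0, 0, 0, 26/9, 8/3)
  row 3: subtract 10/3×row1 = (0, 0, 2, 35/9, 11/3)
step 3: exchange rows 2,3
step 3: normalize row 2 (÷2) = (0, 0, 1, 35/18, 11/6)
step 4: normalize row 3 (÷26/9) = (0, 0, 0, 1, 12/13)
  row 0: subtract -8/9×row3 = (1, 0, 0, 0, 2/13)
  row 1: subtract 4/3×row3 = (0, 1, 0, 0, -29/13)
  row 2: subtract 35/18×row3 = (0, 0, 1, 0, 1/26)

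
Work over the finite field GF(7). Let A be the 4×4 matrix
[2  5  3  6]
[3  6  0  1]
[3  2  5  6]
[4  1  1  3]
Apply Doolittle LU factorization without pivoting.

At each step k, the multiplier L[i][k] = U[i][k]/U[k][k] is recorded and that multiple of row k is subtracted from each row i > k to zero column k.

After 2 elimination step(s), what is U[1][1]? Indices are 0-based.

U[1][1] = 2

k=0: U[0][0]=2
  eliminate (1,0): mult=5, new row 1: (0, 2, 6, 6); set L[1][0]=5
  eliminate (2,0): mult=5, new row 2: (0, 5, 4, 4); set L[2][0]=5
  eliminate (3,0): mult=2, new row 3: (0, 5, 2, 5); set L[3][0]=2
k=1: U[1][1]=2
  eliminate (2,1): mult=6, new row 2: (0, 0, 3, 3); set L[2][1]=6
  eliminate (3,1): mult=6, new row 3: (0, 0, 1, 4); set L[3][1]=6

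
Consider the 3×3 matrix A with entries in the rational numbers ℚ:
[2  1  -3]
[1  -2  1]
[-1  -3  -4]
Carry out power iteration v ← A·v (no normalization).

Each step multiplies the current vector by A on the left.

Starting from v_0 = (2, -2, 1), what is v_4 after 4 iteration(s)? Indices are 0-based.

v_0 = (2, -2, 1).
v_1 = A·v_0 = (-1, 7, 0).
v_2 = A·v_1 = (5, -15, -20).
v_3 = A·v_2 = (55, 15, 120).
v_4 = A·v_3 = (-235, 145, -580).

v_4 = (-235, 145, -580)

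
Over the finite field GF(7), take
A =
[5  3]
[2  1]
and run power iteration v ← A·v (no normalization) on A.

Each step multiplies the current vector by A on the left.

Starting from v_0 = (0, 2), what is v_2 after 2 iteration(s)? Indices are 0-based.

v_2 = (1, 0)

v_0 = (0, 2).
v_1 = A·v_0 = (6, 2).
v_2 = A·v_1 = (1, 0).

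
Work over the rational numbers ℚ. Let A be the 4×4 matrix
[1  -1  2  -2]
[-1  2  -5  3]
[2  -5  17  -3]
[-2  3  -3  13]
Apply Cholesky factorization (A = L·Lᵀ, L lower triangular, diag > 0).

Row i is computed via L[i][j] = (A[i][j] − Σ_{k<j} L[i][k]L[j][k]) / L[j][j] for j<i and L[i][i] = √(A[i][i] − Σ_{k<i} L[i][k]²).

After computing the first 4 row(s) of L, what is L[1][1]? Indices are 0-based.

Step 1: L[0][0] = √(1) = 1.
  L[1][0] = (-1) / L[0][0] = -1.
Step 2: L[1][1] = √(1) = 1.
  L[2][0] = (2) / L[0][0] = 2.
  L[2][1] = (-3) / L[1][1] = -3.
Step 3: L[2][2] = √(4) = 2.
  L[3][0] = (-2) / L[0][0] = -2.
  L[3][1] = (1) / L[1][1] = 1.
  L[3][2] = (4) / L[2][2] = 2.
Step 4: L[3][3] = √(4) = 2.

L[1][1] = 1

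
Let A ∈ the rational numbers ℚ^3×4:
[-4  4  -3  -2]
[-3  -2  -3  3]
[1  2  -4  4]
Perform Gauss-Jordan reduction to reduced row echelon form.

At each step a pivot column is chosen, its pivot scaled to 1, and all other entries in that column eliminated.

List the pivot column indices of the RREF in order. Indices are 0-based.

pivot columns: 0, 1, 2

[1] R0 /= -4  ⇒  (1, -1, 3/4, 1/2)
     R1 -= -3·R0  ⇒  (0, -5, -3/4, 9/2)
     R2 -= 1·R0  ⇒  (0, 3, -19/4, 7/2)
[2] R1 /= -5  ⇒  (0, 1, 3/20, -9/10)
     R0 -= -1·R1  ⇒  (1, 0, 9/10, -2/5)
     R2 -= 3·R1  ⇒  (0, 0, -26/5, 31/5)
[3] R2 /= -26/5  ⇒  (0, 0, 1, -31/26)
     R0 -= 9/10·R2  ⇒  (1, 0, 0, 35/52)
     R1 -= 3/20·R2  ⇒  (0, 1, 0, -75/104)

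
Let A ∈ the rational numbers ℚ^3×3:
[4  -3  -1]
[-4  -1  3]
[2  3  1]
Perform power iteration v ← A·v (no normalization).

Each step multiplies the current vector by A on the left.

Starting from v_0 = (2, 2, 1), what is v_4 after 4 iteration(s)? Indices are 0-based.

v_4 = (44, 676, -308)

v_0 = (2, 2, 1).
v_1 = A·v_0 = (1, -7, 11).
v_2 = A·v_1 = (14, 36, -8).
v_3 = A·v_2 = (-44, -116, 128).
v_4 = A·v_3 = (44, 676, -308).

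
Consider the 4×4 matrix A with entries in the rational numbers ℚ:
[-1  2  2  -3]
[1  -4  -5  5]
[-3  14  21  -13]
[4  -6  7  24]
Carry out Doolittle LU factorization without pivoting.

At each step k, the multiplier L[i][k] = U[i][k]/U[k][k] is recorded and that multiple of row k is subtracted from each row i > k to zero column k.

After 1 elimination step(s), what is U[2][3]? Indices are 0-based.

U[2][3] = -4

k=0: U[0][0]=-1
  eliminate (1,0): mult=-1, new row 1: (0, -2, -3, 2); set L[1][0]=-1
  eliminate (2,0): mult=3, new row 2: (0, 8, 15, -4); set L[2][0]=3
  eliminate (3,0): mult=-4, new row 3: (0, 2, 15, 12); set L[3][0]=-4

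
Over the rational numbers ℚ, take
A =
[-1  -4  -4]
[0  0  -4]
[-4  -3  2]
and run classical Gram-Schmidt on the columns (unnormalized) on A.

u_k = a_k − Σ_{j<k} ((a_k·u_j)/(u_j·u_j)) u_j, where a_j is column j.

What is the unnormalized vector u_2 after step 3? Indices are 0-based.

u_2 = (0, -4, 0)

Step 1: u_0 = a_0 = (-1, 0, -4).
Step 2: u_1 = a_1 − (16/17)·u_0 = (-52/17, 0, 13/17).
Step 3: u_2 = a_2 − (-4/17)·u_0 − (18/13)·u_1 = (0, -4, 0).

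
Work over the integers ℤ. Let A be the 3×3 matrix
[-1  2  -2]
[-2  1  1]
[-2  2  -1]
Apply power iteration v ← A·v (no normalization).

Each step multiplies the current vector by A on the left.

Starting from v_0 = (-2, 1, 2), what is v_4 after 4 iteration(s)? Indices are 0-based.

v_0 = (-2, 1, 2).
v_1 = A·v_0 = (0, 7, 4).
v_2 = A·v_1 = (6, 11, 10).
v_3 = A·v_2 = (-4, 9, 0).
v_4 = A·v_3 = (22, 17, 26).

v_4 = (22, 17, 26)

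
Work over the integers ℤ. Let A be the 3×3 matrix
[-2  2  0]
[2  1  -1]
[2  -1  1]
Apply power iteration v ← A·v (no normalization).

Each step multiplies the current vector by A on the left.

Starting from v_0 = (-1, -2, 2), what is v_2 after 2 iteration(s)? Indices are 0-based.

v_0 = (-1, -2, 2).
v_1 = A·v_0 = (-2, -6, 2).
v_2 = A·v_1 = (-8, -12, 4).

v_2 = (-8, -12, 4)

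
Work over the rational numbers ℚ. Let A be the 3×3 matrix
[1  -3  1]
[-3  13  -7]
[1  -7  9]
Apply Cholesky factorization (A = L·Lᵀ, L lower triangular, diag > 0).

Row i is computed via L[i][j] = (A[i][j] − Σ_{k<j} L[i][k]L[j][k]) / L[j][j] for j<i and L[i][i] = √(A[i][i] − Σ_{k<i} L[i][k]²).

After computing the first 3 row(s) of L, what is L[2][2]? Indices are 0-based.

L[2][2] = 2

Step 1: L[0][0] = √(1) = 1.
  L[1][0] = (-3) / L[0][0] = -3.
Step 2: L[1][1] = √(4) = 2.
  L[2][0] = (1) / L[0][0] = 1.
  L[2][1] = (-4) / L[1][1] = -2.
Step 3: L[2][2] = √(4) = 2.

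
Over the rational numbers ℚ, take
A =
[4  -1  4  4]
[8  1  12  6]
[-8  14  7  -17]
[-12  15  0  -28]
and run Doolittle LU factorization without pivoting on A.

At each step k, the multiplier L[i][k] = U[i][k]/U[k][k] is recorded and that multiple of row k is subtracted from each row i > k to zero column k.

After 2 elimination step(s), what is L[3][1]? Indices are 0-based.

Step 1: pivot at (0,0) is 4.
  row1 ← row1 − (2)·row0  ⇒  L[1][0]=2, U row1=(0, 3, 4, -2)
  row2 ← row2 − (-2)·row0  ⇒  L[2][0]=-2, U row2=(0, 12, 15, -9)
  row3 ← row3 − (-3)·row0  ⇒  L[3][0]=-3, U row3=(0, 12, 12, -16)
Step 2: pivot at (1,1) is 3.
  row2 ← row2 − (4)·row1  ⇒  L[2][1]=4, U row2=(0, 0, -1, -1)
  row3 ← row3 − (4)·row1  ⇒  L[3][1]=4, U row3=(0, 0, -4, -8)

L[3][1] = 4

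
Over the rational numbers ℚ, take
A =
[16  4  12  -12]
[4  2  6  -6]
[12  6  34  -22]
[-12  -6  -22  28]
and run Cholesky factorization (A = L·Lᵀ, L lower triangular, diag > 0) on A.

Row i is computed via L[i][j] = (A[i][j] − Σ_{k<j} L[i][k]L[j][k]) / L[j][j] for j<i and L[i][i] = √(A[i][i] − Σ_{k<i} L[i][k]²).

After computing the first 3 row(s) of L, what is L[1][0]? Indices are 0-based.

Step 1: L[0][0] = √(16) = 4.
  L[1][0] = (4) / L[0][0] = 1.
Step 2: L[1][1] = √(1) = 1.
  L[2][0] = (12) / L[0][0] = 3.
  L[2][1] = (3) / L[1][1] = 3.
Step 3: L[2][2] = √(16) = 4.

L[1][0] = 1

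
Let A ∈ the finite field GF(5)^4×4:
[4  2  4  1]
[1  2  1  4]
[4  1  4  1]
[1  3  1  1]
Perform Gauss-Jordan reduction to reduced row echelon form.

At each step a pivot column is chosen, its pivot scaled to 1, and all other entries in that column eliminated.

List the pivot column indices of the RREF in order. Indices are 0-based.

pivot columns: 0, 1, 3

[1] R0 /= 4  ⇒  (1, 3, 1, 4)
     R1 -= 1·R0  ⇒  (0, 4, 0, 0)
     R2 -= 4·R0  ⇒  (0, 4, 0, 0)
     R3 -= 1·R0  ⇒  (0, 0, 0, 2)
[2] R1 /= 4  ⇒  (0, 1, 0, 0)
     R0 -= 3·R1  ⇒  (1, 0, 1, 4)
     R2 -= 4·R1  ⇒  (0, 0, 0, 0)
column 2 empty below row 2
[3] R2 <-> R3
[3] R2 /= 2  ⇒  (0, 0, 0, 1)
     R0 -= 4·R2  ⇒  (1, 0, 1, 0)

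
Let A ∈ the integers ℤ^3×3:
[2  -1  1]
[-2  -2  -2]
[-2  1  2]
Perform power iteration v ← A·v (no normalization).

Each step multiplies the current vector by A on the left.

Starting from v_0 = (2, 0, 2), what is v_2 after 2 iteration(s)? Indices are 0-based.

v_2 = (20, 4, -20)

v_0 = (2, 0, 2).
v_1 = A·v_0 = (6, -8, 0).
v_2 = A·v_1 = (20, 4, -20).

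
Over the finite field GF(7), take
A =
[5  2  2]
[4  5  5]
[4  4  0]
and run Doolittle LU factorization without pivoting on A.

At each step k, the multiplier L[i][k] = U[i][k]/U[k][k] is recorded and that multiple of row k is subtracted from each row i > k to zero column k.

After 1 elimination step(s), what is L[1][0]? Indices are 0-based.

Step 1: pivot at (0,0) is 5.
  row1 ← row1 − (5)·row0  ⇒  L[1][0]=5, U row1=(0, 2, 2)
  row2 ← row2 − (5)·row0  ⇒  L[2][0]=5, U row2=(0, 1, 4)

L[1][0] = 5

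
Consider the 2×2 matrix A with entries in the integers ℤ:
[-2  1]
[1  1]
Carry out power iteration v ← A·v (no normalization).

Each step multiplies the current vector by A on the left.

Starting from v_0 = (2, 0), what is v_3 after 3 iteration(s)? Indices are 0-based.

v_3 = (-22, 8)

v_0 = (2, 0).
v_1 = A·v_0 = (-4, 2).
v_2 = A·v_1 = (10, -2).
v_3 = A·v_2 = (-22, 8).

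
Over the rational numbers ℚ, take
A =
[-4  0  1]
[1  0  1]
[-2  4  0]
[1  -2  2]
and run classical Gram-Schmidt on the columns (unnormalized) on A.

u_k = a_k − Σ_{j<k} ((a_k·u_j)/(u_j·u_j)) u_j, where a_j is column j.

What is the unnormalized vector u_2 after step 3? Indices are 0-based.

u_2 = (5/17, 20/17, 4/5, 8/5)

Step 1: u_0 = a_0 = (-4, 1, -2, 1).
Step 2: u_1 = a_1 − (-5/11)·u_0 = (-20/11, 5/11, 34/11, -17/11).
Step 3: u_2 = a_2 − (-1/22)·u_0 − (-49/170)·u_1 = (5/17, 20/17, 4/5, 8/5).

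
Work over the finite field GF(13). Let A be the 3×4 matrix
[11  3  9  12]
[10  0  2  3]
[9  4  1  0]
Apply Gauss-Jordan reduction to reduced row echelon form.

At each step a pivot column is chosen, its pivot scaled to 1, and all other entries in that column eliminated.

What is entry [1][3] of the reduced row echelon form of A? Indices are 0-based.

M[1][3] = 12

step 1: normalize row 0 (÷11) = (1, 5, 2, 7)
  row 1: subtract 10×row0 = (0, 2, 8, 11)
  row 2: subtract 9×row0 = (0, 11, 9, 2)
step 2: normalize row 1 (÷2) = (0, 1, 4, 12)
  row 0: subtract 5×row1 = (1, 0, 8, 12)
  row 2: subtract 11×row1 = (0, 0, 4, 0)
step 3: normalize row 2 (÷4) = (0, 0, 1, 0)
  row 0: subtract 8×row2 = (1, 0, 0, 12)
  row 1: subtract 4×row2 = (0, 1, 0, 12)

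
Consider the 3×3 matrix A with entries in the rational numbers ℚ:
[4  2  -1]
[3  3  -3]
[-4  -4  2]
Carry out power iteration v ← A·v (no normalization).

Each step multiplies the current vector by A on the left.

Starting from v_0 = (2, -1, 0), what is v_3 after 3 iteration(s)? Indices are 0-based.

v_0 = (2, -1, 0).
v_1 = A·v_0 = (6, 3, -4).
v_2 = A·v_1 = (34, 39, -44).
v_3 = A·v_2 = (258, 351, -380).

v_3 = (258, 351, -380)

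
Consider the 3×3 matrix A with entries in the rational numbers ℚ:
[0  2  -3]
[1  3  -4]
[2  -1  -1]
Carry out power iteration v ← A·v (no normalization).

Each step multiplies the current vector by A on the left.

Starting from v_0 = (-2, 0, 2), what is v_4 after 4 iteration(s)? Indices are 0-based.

v_0 = (-2, 0, 2).
v_1 = A·v_0 = (-6, -10, -6).
v_2 = A·v_1 = (-2, -12, 4).
v_3 = A·v_2 = (-36, -54, 4).
v_4 = A·v_3 = (-120, -214, -22).

v_4 = (-120, -214, -22)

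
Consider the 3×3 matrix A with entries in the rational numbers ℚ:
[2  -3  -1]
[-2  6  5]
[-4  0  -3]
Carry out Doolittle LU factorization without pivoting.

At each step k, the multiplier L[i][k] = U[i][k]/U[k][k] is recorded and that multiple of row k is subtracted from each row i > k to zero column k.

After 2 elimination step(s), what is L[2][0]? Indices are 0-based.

L[2][0] = -2

k=0: U[0][0]=2
  eliminate (1,0): mult=-1, new row 1: (0, 3, 4); set L[1][0]=-1
  eliminate (2,0): mult=-2, new row 2: (0, -6, -5); set L[2][0]=-2
k=1: U[1][1]=3
  eliminate (2,1): mult=-2, new row 2: (0, 0, 3); set L[2][1]=-2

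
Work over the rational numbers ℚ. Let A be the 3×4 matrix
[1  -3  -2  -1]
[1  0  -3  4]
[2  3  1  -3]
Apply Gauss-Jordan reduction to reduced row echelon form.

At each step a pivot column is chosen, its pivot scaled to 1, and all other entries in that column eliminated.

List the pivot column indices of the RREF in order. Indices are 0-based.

pivot(0,0)=1: scale R0 → (1, -3, -2, -1)
  clear (1,0): R1 −= (1)R0 → (0, 3, -1, 5)
  clear (2,0): R2 −= (2)R0 → (0, 9, 5, -1)
pivot(1,1)=3: scale R1 → (0, 1, -1/3, 5/3)
  clear (0,1): R0 −= (-3)R1 → (1, 0, -3, 4)
  clear (2,1): R2 −= (9)R1 → (0, 0, 8, -16)
pivot(2,2)=8: scale R2 → (0, 0, 1, -2)
  clear (0,2): R0 −= (-3)R2 → (1, 0, 0, -2)
  clear (1,2): R1 −= (-1/3)R2 → (0, 1, 0, 1)

pivot columns: 0, 1, 2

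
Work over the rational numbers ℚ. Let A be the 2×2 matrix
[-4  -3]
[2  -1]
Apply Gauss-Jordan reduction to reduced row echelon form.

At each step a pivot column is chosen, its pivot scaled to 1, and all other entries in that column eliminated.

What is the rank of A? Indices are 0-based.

rank = 2

pivot(0,0)=-4: scale R0 → (1, 3/4)
  clear (1,0): R1 −= (2)R0 → (0, -5/2)
pivot(1,1)=-5/2: scale R1 → (0, 1)
  clear (0,1): R0 −= (3/4)R1 → (1, 0)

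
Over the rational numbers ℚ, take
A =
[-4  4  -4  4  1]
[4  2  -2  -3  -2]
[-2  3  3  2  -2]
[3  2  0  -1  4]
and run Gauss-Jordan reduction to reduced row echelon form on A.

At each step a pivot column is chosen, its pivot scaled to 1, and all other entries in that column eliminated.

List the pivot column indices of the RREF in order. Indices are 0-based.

step 1: normalize row 0 (÷-4) = (1, -1, 1, -1, -1/4)
  row 1: subtract 4×row0 = (0, 6, -6, 1, -1)
  row 2: subtract -2×row0 = (0, 1, 5, 0, -5/2)
  row 3: subtract 3×row0 = (0, 5, -3, 2, 19/4)
step 2: normalize row 1 (÷6) = (0, 1, -1, 1/6, -1/6)
  row 0: subtract -1×row1 = (1, 0, 0, -5/6, -5/12)
  row 2: subtract 1×row1 = (0, 0, 6, -1/6, -7/3)
  row 3: subtract 5×row1 = (0, 0, 2, 7/6, 67/12)
step 3: normalize row 2 (÷6) = (0, 0, 1, -1/36, -7/18)
  row 1: subtract -1×row2 = (0, 1, 0, 5/36, -5/9)
  row 3: subtract 2×row2 = (0, 0, 0, 11/9, 229/36)
step 4: normalize row 3 (÷11/9) = (0, 0, 0, 1, 229/44)
  row 0: subtract -5/6×row3 = (1, 0, 0, 0, 345/88)
  row 1: subtract 5/36×row3 = (0, 1, 0, 0, -225/176)
  row 2: subtract -1/36×row3 = (0, 0, 1, 0, -43/176)

pivot columns: 0, 1, 2, 3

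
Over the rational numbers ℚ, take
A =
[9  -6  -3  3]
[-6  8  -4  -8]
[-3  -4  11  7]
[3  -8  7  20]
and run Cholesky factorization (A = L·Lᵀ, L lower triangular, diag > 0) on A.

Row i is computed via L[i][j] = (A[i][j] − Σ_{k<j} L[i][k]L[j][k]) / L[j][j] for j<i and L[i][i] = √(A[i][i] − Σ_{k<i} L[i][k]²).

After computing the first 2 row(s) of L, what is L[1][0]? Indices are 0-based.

L[1][0] = -2

Step 1: L[0][0] = √(9) = 3.
  L[1][0] = (-6) / L[0][0] = -2.
Step 2: L[1][1] = √(4) = 2.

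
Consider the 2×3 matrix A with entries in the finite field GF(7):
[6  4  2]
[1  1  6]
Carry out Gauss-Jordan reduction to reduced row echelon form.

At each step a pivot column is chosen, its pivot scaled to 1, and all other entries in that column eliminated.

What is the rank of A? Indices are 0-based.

[1] R0 /= 6  ⇒  (1, 3, 5)
     R1 -= 1·R0  ⇒  (0, 5, 1)
[2] R1 /= 5  ⇒  (0, 1, 3)
     R0 -= 3·R1  ⇒  (1, 0, 3)

rank = 2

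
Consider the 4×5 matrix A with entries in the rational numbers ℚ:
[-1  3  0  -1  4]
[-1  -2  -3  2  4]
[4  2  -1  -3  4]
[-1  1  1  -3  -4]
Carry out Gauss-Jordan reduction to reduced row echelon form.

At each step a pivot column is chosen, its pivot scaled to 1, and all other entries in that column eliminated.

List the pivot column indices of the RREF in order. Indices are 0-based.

pivot(0,0)=-1: scale R0 → (1, -3, 0, 1, -4)
  clear (1,0): R1 −= (-1)R0 → (0, -5, -3, 3, 0)
  clear (2,0): R2 −= (4)R0 → (0, 14, -1, -7, 20)
  clear (3,0): R3 −= (-1)R0 → (0, -2, 1, -2, -8)
pivot(1,1)=-5: scale R1 → (0, 1, 3/5, -3/5, 0)
  clear (0,1): R0 −= (-3)R1 → (1, 0, 9/5, -4/5, -4)
  clear (2,1): R2 −= (14)R1 → (0, 0, -47/5, 7/5, 20)
  clear (3,1): R3 −= (-2)R1 → (0, 0, 11/5, -16/5, -8)
pivot(2,2)=-47/5: scale R2 → (0, 0, 1, -7/47, -100/47)
  clear (0,2): R0 −= (9/5)R2 → (1, 0, 0, -25/47, -8/47)
  clear (1,2): R1 −= (3/5)R2 → (0, 1, 0, -24/47, 60/47)
  clear (3,2): R3 −= (11/5)R2 → (0, 0, 0, -135/47, -156/47)
pivot(3,3)=-135/47: scale R3 → (0, 0, 0, 1, 52/45)
  clear (0,3): R0 −= (-25/47)R3 → (1, 0, 0, 0, 4/9)
  clear (1,3): R1 −= (-24/47)R3 → (0, 1, 0, 0, 28/15)
  clear (2,3): R2 −= (-7/47)R3 → (0, 0, 1, 0, -88/45)

pivot columns: 0, 1, 2, 3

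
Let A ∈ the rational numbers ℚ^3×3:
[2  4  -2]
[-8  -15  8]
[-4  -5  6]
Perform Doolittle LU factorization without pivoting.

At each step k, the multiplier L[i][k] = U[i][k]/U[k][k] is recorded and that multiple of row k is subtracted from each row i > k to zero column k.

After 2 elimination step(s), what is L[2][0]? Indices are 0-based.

Step 1: pivot at (0,0) is 2.
  row1 ← row1 − (-4)·row0  ⇒  L[1][0]=-4, U row1=(0, 1, 0)
  row2 ← row2 − (-2)·row0  ⇒  L[2][0]=-2, U row2=(0, 3, 2)
Step 2: pivot at (1,1) is 1.
  row2 ← row2 − (3)·row1  ⇒  L[2][1]=3, U row2=(0, 0, 2)

L[2][0] = -2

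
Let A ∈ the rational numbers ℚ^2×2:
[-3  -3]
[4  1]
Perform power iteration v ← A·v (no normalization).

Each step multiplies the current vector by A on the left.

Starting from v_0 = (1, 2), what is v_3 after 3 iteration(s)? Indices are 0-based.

v_3 = (63, 6)

v_0 = (1, 2).
v_1 = A·v_0 = (-9, 6).
v_2 = A·v_1 = (9, -30).
v_3 = A·v_2 = (63, 6).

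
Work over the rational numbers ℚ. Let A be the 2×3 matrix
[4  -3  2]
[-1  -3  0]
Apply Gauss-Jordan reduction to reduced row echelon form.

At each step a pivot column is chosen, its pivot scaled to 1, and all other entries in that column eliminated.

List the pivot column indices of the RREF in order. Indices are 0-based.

pivot(0,0)=4: scale R0 → (1, -3/4, 1/2)
  clear (1,0): R1 −= (-1)R0 → (0, -15/4, 1/2)
pivot(1,1)=-15/4: scale R1 → (0, 1, -2/15)
  clear (0,1): R0 −= (-3/4)R1 → (1, 0, 2/5)

pivot columns: 0, 1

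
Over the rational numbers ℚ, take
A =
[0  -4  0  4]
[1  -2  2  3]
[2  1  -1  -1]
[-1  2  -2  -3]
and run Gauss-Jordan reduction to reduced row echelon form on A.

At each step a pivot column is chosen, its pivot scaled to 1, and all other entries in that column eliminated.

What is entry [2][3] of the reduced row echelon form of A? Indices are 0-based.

[1] R0 <-> R1
[1] R0 /= 1  ⇒  (1, -2, 2, 3)
     R2 -= 2·R0  ⇒  (0, 5, -5, -7)
     R3 -= -1·R0  ⇒  (0, 0, 0, 0)
[2] R1 /= -4  ⇒  (0, 1, 0, -1)
     R0 -= -2·R1  ⇒  (1, 0, 2, 1)
     R2 -= 5·R1  ⇒  (0, 0, -5, -2)
[3] R2 /= -5  ⇒  (0, 0, 1, 2/5)
     R0 -= 2·R2  ⇒  (1, 0, 0, 1/5)
column 3 empty below row 3

M[2][3] = 2/5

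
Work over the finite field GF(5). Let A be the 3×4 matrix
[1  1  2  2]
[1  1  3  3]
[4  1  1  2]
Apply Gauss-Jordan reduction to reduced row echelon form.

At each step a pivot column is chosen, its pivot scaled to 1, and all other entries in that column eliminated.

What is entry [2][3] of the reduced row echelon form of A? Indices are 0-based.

step 1: normalize row 0 (÷1) = (1, 1, 2, 2)
  row 1: subtract 1×row0 = (0, 0, 1, 1)
  row 2: subtract 4×row0 = (0, 2, 3, 4)
step 2: exchange rows 1,2
step 2: normalize row 1 (÷2) = (0, 1, 4, 2)
  row 0: subtract 1×row1 = (1, 0, 3, 0)
step 3: normalize row 2 (÷1) = (0, 0, 1, 1)
  row 0: subtract 3×row2 = (1, 0, 0, 2)
  row 1: subtract 4×row2 = (0, 1, 0, 3)

M[2][3] = 1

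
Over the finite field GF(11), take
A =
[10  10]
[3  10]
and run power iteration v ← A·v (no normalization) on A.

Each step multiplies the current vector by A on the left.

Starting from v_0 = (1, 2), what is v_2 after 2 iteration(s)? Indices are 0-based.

v_0 = (1, 2).
v_1 = A·v_0 = (8, 1).
v_2 = A·v_1 = (2, 1).

v_2 = (2, 1)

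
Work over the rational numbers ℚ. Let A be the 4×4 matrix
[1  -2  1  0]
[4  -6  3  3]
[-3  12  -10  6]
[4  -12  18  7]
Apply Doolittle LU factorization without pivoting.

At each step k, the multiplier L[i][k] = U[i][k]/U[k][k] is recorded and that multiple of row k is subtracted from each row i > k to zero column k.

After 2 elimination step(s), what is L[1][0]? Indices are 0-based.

Step 1: pivot at (0,0) is 1.
  row1 ← row1 − (4)·row0  ⇒  L[1][0]=4, U row1=(0, 2, -1, 3)
  row2 ← row2 − (-3)·row0  ⇒  L[2][0]=-3, U row2=(0, 6, -7, 6)
  row3 ← row3 − (4)·row0  ⇒  L[3][0]=4, U row3=(0, -4, 14, 7)
Step 2: pivot at (1,1) is 2.
  row2 ← row2 − (3)·row1  ⇒  L[2][1]=3, U row2=(0, 0, -4, -3)
  row3 ← row3 − (-2)·row1  ⇒  L[3][1]=-2, U row3=(0, 0, 12, 13)

L[1][0] = 4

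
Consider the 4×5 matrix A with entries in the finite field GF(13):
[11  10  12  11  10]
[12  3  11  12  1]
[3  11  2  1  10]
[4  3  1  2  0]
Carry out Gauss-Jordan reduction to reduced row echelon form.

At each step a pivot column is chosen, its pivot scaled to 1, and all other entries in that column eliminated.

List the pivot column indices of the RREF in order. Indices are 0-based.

pivot columns: 0, 1, 2, 3

step 1: normalize row 0 (÷11) = (1, 8, 7, 1, 8)
  row 1: subtract 12×row0 = (0, 11, 5, 0, 9)
  row 2: subtract 3×row0 = (0, 0, 7, 11, 12)
  row 3: subtract 4×row0 = (0, 10, 12, 11, 7)
step 2: normalize row 1 (÷11) = (0, 1, 4, 0, 2)
  row 0: subtract 8×row1 = (1, 0, 1, 1, 5)
  row 3: subtract 10×row1 = (0, 0, 11, 11, 0)
step 3: normalize row 2 (÷7) = (0, 0, 1, 9, 11)
  row 0: subtract 1×row2 = (1, 0, 0, 5, 7)
  row 1: subtract 4×row2 = (0, 1, 0, 3, 10)
  row 3: subtract 11×row2 = (0, 0, 0, 3, 9)
step 4: normalize row 3 (÷3) = (0, 0, 0, 1, 3)
  row 0: subtract 5×row3 = (1, 0, 0, 0, 5)
  row 1: subtract 3×row3 = (0, 1, 0, 0, 1)
  row 2: subtract 9×row3 = (0, 0, 1, 0, 10)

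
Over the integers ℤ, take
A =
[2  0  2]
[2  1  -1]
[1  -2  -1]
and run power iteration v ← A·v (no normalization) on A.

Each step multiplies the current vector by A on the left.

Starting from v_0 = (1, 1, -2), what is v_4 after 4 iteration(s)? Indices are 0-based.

v_0 = (1, 1, -2).
v_1 = A·v_0 = (-2, 5, 1).
v_2 = A·v_1 = (-2, 0, -13).
v_3 = A·v_2 = (-30, 9, 11).
v_4 = A·v_3 = (-38, -62, -59).

v_4 = (-38, -62, -59)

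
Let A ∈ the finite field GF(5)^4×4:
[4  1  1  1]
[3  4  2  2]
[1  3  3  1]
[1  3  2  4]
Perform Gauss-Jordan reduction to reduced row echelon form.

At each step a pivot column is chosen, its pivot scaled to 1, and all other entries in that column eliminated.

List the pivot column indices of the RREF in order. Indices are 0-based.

[1] R0 /= 4  ⇒  (1, 4, 4, 4)
     R1 -= 3·R0  ⇒  (0, 2, 0, 0)
     R2 -= 1·R0  ⇒  (0, 4, 4, 2)
     R3 -= 1·R0  ⇒  (0, 4, 3, 0)
[2] R1 /= 2  ⇒  (0, 1, 0, 0)
     R0 -= 4·R1  ⇒  (1, 0, 4, 4)
     R2 -= 4·R1  ⇒  (0, 0, 4, 2)
     R3 -= 4·R1  ⇒  (0, 0, 3, 0)
[3] R2 /= 4  ⇒  (0, 0, 1, 3)
     R0 -= 4·R2  ⇒  (1, 0, 0, 2)
     R3 -= 3·R2  ⇒  (0, 0, 0, 1)
[4] R3 /= 1  ⇒  (0, 0, 0, 1)
     R0 -= 2·R3  ⇒  (1, 0, 0, 0)
     R2 -= 3·R3  ⇒  (0, 0, 1, 0)

pivot columns: 0, 1, 2, 3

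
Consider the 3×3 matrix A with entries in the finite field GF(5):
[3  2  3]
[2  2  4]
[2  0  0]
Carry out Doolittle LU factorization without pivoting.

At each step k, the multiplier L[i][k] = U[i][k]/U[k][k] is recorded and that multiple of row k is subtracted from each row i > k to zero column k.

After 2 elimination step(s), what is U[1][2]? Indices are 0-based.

U[1][2] = 2

k=0: U[0][0]=3
  eliminate (1,0): mult=4, new row 1: (0, 4, 2); set L[1][0]=4
  eliminate (2,0): mult=4, new row 2: (0, 2, 3); set L[2][0]=4
k=1: U[1][1]=4
  eliminate (2,1): mult=3, new row 2: (0, 0, 2); set L[2][1]=3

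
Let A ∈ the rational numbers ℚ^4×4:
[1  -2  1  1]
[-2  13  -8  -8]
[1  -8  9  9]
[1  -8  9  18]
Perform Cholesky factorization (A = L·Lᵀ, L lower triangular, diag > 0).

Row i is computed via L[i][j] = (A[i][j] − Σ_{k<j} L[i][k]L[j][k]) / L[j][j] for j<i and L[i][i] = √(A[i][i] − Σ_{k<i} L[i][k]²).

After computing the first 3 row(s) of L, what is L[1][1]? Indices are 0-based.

L[1][1] = 3

Step 1: L[0][0] = √(1) = 1.
  L[1][0] = (-2) / L[0][0] = -2.
Step 2: L[1][1] = √(9) = 3.
  L[2][0] = (1) / L[0][0] = 1.
  L[2][1] = (-6) / L[1][1] = -2.
Step 3: L[2][2] = √(4) = 2.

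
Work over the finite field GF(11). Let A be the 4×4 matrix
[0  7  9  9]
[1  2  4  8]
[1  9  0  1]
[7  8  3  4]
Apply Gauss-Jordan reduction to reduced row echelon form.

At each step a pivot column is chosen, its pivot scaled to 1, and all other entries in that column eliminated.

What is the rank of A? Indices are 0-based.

step 1: exchange rows 0,1
step 1: normalize row 0 (÷1) = (1, 2, 4, 8)
  row 2: subtract 1×row0 = (0, 7, 7, 4)
  row 3: subtract 7×row0 = (0, 5, 8, 3)
step 2: normalize row 1 (÷7) = (0, 1, 6, 6)
  row 0: subtract 2×row1 = (1, 0, 3, 7)
  row 2: subtract 7×row1 = (0, 0, 9, 6)
  row 3: subtract 5×row1 = (0, 0, 0, 6)
step 3: normalize row 2 (÷9) = (0, 0, 1, 8)
  row 0: subtract 3×row2 = (1, 0, 0, 5)
  row 1: subtract 6×row2 = (0, 1, 0, 2)
step 4: normalize row 3 (÷6) = (0, 0, 0, 1)
  row 0: subtract 5×row3 = (1, 0, 0, 0)
  row 1: subtract 2×row3 = (0, 1, 0, 0)
  row 2: subtract 8×row3 = (0, 0, 1, 0)

rank = 4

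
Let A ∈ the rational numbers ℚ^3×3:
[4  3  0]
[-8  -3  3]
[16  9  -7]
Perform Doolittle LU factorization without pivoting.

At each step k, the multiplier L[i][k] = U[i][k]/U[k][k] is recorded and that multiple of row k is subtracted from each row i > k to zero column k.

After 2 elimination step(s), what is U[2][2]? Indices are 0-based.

U[2][2] = -4

[col 0] pivot 4
  R1 -= -2*R0 → (0, 3, 3)  (L[1][0] := -2)
  R2 -= 4*R0 → (0, -3, -7)  (L[2][0] := 4)
[col 1] pivot 3
  R2 -= -1*R1 → (0, 0, -4)  (L[2][1] := -1)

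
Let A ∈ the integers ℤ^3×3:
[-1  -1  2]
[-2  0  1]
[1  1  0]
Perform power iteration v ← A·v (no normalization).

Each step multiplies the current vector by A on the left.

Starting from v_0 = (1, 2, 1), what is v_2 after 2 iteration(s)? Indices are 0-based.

v_0 = (1, 2, 1).
v_1 = A·v_0 = (-1, -1, 3).
v_2 = A·v_1 = (8, 5, -2).

v_2 = (8, 5, -2)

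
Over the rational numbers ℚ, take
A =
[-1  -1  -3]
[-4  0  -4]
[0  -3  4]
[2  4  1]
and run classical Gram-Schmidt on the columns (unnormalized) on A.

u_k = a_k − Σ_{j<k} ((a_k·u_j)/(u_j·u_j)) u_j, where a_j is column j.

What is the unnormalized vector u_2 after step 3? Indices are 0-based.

u_2 = (-366/155, 168/155, 326/155, 153/155)

Step 1: u_0 = a_0 = (-1, -4, 0, 2).
Step 2: u_1 = a_1 − (3/7)·u_0 = (-4/7, 12/7, -3, 22/7).
Step 3: u_2 = a_2 − (1)·u_0 − (-98/155)·u_1 = (-366/155, 168/155, 326/155, 153/155).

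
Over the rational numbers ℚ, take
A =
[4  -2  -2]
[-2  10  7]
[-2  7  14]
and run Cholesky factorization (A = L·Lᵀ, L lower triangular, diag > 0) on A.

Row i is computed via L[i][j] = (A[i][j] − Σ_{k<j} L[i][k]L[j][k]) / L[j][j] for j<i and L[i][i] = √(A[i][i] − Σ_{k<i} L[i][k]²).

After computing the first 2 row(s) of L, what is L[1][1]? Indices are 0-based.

L[1][1] = 3

Step 1: L[0][0] = √(4) = 2.
  L[1][0] = (-2) / L[0][0] = -1.
Step 2: L[1][1] = √(9) = 3.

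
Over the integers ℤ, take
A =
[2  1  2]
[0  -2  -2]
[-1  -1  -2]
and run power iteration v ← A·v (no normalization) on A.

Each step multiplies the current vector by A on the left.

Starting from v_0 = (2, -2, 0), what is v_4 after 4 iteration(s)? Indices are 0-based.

v_4 = (44, -80, -48)

v_0 = (2, -2, 0).
v_1 = A·v_0 = (2, 4, 0).
v_2 = A·v_1 = (8, -8, -6).
v_3 = A·v_2 = (-4, 28, 12).
v_4 = A·v_3 = (44, -80, -48).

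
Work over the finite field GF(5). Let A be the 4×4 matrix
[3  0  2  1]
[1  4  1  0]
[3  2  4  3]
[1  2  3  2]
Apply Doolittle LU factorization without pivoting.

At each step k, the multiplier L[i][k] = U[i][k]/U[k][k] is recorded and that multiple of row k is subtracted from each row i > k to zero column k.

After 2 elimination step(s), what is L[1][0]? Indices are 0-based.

L[1][0] = 2

k=0: U[0][0]=3
  eliminate (1,0): mult=2, new row 1: (0, 4, 2, 3); set L[1][0]=2
  eliminate (2,0): mult=1, new row 2: (0, 2, 2, 2); set L[2][0]=1
  eliminate (3,0): mult=2, new row 3: (0, 2, 4, 0); set L[3][0]=2
k=1: U[1][1]=4
  eliminate (2,1): mult=3, new row 2: (0, 0, 1, 3); set L[2][1]=3
  eliminate (3,1): mult=3, new row 3: (0, 0, 3, 1); set L[3][1]=3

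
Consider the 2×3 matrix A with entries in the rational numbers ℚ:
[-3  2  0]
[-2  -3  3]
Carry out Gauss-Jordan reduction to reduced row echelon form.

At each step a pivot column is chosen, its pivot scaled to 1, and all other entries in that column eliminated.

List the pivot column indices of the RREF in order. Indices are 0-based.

step 1: normalize row 0 (÷-3) = (1, -2/3, 0)
  row 1: subtract -2×row0 = (0, -13/3, 3)
step 2: normalize row 1 (÷-13/3) = (0, 1, -9/13)
  row 0: subtract -2/3×row1 = (1, 0, -6/13)

pivot columns: 0, 1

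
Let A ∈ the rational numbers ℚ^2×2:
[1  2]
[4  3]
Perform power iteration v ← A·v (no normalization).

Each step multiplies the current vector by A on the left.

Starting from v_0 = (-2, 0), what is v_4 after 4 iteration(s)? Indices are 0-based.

v_0 = (-2, 0).
v_1 = A·v_0 = (-2, -8).
v_2 = A·v_1 = (-18, -32).
v_3 = A·v_2 = (-82, -168).
v_4 = A·v_3 = (-418, -832).

v_4 = (-418, -832)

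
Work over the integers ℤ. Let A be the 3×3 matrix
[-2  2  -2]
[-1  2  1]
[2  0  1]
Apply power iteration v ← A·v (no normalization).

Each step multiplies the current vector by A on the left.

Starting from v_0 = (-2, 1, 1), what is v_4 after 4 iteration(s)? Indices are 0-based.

v_4 = (4, 47, -19)

v_0 = (-2, 1, 1).
v_1 = A·v_0 = (4, 5, -3).
v_2 = A·v_1 = (8, 3, 5).
v_3 = A·v_2 = (-20, 3, 21).
v_4 = A·v_3 = (4, 47, -19).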